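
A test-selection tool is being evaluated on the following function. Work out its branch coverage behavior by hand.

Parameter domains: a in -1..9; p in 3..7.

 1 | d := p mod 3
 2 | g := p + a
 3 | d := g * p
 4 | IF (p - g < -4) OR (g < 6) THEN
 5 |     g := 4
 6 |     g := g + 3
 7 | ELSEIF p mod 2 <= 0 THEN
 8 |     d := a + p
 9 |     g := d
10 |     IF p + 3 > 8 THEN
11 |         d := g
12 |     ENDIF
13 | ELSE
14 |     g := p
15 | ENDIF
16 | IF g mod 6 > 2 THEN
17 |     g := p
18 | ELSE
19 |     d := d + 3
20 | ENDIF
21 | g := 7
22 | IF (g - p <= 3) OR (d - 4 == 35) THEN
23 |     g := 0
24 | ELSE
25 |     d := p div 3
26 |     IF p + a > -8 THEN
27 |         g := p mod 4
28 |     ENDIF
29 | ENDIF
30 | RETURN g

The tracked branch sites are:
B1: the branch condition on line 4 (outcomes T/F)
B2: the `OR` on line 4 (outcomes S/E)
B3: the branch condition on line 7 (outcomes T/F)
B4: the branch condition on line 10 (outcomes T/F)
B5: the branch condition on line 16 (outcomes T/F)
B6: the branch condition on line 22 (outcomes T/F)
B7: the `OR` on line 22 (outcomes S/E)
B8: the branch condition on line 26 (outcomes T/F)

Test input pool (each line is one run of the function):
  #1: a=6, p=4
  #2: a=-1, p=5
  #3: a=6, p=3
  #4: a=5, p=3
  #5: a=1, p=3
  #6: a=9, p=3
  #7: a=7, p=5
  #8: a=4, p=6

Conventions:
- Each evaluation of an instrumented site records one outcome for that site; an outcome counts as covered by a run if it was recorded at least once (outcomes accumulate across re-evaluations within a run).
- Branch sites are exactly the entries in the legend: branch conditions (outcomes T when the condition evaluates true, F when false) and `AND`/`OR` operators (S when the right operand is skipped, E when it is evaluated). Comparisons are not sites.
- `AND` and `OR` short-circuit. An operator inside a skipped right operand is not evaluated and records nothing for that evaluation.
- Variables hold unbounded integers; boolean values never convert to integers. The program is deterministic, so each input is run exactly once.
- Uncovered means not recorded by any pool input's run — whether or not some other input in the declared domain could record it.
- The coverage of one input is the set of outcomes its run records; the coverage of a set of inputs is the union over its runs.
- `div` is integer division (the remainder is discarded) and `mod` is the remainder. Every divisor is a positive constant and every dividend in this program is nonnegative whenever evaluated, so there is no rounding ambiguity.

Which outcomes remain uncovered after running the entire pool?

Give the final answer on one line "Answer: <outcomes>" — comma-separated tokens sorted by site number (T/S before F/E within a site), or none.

run #1 (a=6, p=4) runs B2->S, B1->T, B5->F, B7->S, B6->T; records B1=T, B2=S, B5=F, B6=T, B7=S
run #2 (a=-1, p=5) runs B2->E, B1->T, B5->F, B7->S, B6->T; records B1=T, B2=E, B5=F, B6=T, B7=S
run #3 (a=6, p=3) runs B2->S, B1->T, B5->F, B7->E, B6->F, B8->T; records B1=T, B2=S, B5=F, B6=F, B7=E, B8=T
run #4 (a=5, p=3) runs B2->S, B1->T, B5->F, B7->E, B6->F, B8->T; records B1=T, B2=S, B5=F, B6=F, B7=E, B8=T
run #5 (a=1, p=3) runs B2->E, B1->T, B5->F, B7->E, B6->F, B8->T; records B1=T, B2=E, B5=F, B6=F, B7=E, B8=T
run #6 (a=9, p=3) runs B2->S, B1->T, B5->F, B7->E, B6->T; records B1=T, B2=S, B5=F, B6=T, B7=E
run #7 (a=7, p=5) runs B2->S, B1->T, B5->F, B7->S, B6->T; records B1=T, B2=S, B5=F, B6=T, B7=S
run #8 (a=4, p=6) runs B2->E, B1->F, B3->T, B4->T, B5->T, B7->S, B6->T; records B1=F, B2=E, B3=T, B4=T, B5=T, B6=T, B7=S
union over the pool: B1=T, B1=F, B2=S, B2=E, B3=T, B4=T, B5=T, B5=F, B6=T, B6=F, B7=S, B7=E, B8=T
uncovered (3 of 16): B3=F, B4=F, B8=F

Answer: B3=F, B4=F, B8=F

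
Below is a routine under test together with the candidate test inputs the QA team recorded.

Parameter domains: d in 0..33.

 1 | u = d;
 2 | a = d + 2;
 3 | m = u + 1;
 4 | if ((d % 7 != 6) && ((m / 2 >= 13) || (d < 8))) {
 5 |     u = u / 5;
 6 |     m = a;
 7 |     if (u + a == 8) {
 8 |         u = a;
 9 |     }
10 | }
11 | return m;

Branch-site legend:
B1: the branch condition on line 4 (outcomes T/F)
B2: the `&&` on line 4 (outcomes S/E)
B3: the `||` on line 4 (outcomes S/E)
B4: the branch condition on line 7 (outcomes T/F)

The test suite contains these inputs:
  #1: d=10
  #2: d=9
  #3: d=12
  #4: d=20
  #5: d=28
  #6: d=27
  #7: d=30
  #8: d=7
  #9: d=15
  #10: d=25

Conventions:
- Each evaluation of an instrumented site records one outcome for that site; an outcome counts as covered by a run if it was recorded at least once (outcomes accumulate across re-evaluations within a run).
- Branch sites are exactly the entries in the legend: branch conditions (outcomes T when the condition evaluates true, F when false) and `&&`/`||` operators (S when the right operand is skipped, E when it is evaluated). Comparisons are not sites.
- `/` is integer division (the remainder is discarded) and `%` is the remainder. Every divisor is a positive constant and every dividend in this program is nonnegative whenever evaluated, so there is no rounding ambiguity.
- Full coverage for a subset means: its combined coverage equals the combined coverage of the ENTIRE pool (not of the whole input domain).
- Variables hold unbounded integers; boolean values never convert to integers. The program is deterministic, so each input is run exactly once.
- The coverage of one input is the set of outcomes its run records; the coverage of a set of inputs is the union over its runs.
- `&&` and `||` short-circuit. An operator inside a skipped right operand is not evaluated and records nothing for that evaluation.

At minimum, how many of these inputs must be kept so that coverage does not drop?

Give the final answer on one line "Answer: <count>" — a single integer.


test 1 (d=10) fires B2->E, B3->E, B1->F; hits B1=F, B2=E, B3=E
test 2 (d=9) fires B2->E, B3->E, B1->F; hits B1=F, B2=E, B3=E
test 3 (d=12) fires B2->E, B3->E, B1->F; hits B1=F, B2=E, B3=E
test 4 (d=20) fires B2->S, B1->F; hits B1=F, B2=S
test 5 (d=28) fires B2->E, B3->S, B1->T, B4->F; hits B1=T, B2=E, B3=S, B4=F
test 6 (d=27) fires B2->S, B1->F; hits B1=F, B2=S
test 7 (d=30) fires B2->E, B3->S, B1->T, B4->F; hits B1=T, B2=E, B3=S, B4=F
test 8 (d=7) fires B2->E, B3->E, B1->T, B4->F; hits B1=T, B2=E, B3=E, B4=F
test 9 (d=15) fires B2->E, B3->E, B1->F; hits B1=F, B2=E, B3=E
test 10 (d=25) fires B2->E, B3->S, B1->T, B4->F; hits B1=T, B2=E, B3=S, B4=F
together the pool reaches 7 outcomes: B1=T, B1=F, B2=S, B2=E, B3=S, B3=E, B4=F
size 1 is not enough: best union over all size-1 subsets is 4/7
size 2 is not enough: best union over all size-2 subsets is 6/7
inputs {1, 4, 5} (size 3) cover everything; no size-3 subset with a lexicographically smaller index list covers all 7
Answer: 3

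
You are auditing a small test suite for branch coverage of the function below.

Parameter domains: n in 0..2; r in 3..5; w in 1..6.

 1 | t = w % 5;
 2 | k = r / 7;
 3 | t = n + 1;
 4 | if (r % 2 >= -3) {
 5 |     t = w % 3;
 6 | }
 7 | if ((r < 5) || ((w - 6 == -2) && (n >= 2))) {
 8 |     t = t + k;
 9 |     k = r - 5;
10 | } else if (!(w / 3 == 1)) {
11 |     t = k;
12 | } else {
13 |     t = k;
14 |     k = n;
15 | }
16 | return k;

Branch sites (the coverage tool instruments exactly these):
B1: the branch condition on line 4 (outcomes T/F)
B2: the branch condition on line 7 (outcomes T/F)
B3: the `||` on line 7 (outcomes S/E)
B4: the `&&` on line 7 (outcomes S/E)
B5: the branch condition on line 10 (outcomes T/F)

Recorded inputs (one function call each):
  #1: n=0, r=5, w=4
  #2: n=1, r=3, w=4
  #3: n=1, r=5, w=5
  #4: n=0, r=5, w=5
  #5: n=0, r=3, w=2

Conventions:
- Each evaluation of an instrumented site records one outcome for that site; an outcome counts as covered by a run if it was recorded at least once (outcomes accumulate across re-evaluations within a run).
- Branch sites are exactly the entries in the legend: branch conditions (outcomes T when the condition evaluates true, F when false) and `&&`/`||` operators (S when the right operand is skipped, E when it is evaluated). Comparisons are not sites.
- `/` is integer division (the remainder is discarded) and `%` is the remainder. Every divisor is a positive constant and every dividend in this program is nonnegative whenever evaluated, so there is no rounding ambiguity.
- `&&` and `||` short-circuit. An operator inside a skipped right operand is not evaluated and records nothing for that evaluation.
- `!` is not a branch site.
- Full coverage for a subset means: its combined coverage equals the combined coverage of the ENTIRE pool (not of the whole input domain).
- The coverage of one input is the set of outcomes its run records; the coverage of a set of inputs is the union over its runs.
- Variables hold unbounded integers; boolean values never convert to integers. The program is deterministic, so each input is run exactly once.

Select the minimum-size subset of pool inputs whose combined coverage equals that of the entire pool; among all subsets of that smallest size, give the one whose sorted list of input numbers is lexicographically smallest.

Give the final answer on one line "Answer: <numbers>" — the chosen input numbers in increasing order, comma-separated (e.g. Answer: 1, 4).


input #1 (n=0, r=5, w=4): covers B1=T, B2=F, B3=E, B4=E, B5=F
input #2 (n=1, r=3, w=4): covers B1=T, B2=T, B3=S
input #3 (n=1, r=5, w=5): covers B1=T, B2=F, B3=E, B4=S, B5=F
input #4 (n=0, r=5, w=5): covers B1=T, B2=F, B3=E, B4=S, B5=F
input #5 (n=0, r=3, w=2): covers B1=T, B2=T, B3=S
the full pool covers 8 outcomes: B1=T, B2=T, B2=F, B3=S, B3=E, B4=S, B4=E, B5=F
no size-1 subset reaches all 8 outcomes (best union: 5/8)
no size-2 subset reaches all 8 outcomes (best union: 7/8)
the canonical winner is {1, 2, 3}: size 3, full 8-outcome coverage, earliest index list among size-3 covers
Answer: 1, 2, 3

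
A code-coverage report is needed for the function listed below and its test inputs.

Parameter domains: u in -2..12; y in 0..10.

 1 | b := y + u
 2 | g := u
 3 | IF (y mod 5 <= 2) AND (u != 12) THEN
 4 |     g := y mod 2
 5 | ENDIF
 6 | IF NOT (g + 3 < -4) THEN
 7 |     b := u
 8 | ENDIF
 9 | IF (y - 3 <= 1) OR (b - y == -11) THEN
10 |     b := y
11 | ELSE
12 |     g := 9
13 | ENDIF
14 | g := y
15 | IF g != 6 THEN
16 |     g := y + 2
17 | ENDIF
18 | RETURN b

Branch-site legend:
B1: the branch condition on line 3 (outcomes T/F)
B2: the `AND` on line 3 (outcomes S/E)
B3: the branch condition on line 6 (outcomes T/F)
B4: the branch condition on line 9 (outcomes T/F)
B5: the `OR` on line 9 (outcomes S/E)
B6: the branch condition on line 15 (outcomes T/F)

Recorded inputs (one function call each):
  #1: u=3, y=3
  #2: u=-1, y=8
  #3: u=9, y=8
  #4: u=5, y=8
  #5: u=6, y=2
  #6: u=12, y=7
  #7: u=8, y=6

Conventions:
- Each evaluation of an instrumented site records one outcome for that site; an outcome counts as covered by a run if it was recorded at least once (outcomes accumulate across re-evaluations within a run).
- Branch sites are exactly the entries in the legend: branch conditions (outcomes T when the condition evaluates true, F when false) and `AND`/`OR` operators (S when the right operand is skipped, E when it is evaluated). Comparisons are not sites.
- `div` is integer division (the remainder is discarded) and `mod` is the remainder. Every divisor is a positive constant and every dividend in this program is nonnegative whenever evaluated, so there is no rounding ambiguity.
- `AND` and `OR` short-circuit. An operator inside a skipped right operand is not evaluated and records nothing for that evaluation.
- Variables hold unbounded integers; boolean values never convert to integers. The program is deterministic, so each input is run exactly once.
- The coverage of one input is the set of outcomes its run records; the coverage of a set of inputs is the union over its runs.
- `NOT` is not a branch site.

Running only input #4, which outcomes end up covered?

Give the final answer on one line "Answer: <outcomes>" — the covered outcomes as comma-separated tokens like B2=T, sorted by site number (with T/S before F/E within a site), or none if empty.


Tracing the run of input #4 (u=5, y=8):
  B2->S, B1->F, B3->T, B5->E, B4->F, B6->T
as a set, this run covers: B1=F, B2=S, B3=T, B4=F, B5=E, B6=T
Answer: B1=F, B2=S, B3=T, B4=F, B5=E, B6=T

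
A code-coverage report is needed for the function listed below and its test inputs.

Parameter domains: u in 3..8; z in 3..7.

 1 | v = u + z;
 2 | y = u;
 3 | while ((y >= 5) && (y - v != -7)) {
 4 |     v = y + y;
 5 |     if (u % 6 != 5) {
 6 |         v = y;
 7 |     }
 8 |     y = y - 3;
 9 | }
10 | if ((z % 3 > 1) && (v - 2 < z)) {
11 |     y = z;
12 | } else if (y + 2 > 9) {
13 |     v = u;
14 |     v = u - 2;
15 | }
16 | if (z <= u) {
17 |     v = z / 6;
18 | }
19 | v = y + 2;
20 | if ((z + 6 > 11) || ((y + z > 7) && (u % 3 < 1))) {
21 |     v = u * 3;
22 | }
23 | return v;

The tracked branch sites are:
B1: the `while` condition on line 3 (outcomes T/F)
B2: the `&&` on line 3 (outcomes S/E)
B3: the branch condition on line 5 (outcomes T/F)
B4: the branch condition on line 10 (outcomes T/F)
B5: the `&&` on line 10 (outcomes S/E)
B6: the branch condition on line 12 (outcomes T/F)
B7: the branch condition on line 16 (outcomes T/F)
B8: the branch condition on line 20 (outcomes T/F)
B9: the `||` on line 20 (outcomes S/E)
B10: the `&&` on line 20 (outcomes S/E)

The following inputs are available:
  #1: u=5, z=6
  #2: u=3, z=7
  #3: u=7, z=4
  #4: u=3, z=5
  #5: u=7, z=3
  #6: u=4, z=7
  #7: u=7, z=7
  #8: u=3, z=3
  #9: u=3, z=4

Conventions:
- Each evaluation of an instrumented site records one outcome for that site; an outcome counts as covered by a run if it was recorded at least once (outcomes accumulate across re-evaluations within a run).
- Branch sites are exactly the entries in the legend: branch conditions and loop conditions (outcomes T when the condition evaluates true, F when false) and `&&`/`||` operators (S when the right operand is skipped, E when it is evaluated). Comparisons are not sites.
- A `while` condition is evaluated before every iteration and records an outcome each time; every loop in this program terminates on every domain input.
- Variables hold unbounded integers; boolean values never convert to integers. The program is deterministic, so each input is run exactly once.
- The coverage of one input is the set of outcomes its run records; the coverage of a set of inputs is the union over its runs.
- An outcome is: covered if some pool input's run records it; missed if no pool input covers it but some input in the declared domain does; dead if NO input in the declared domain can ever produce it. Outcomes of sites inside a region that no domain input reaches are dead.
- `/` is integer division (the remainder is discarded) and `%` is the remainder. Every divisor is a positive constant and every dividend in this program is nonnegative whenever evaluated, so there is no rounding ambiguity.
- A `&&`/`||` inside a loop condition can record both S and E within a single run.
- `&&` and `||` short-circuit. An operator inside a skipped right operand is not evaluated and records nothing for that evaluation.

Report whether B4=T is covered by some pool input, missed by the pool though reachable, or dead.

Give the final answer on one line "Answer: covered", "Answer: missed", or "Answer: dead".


no pool input records B4=T
but domain input (u=6, z=5) does record it -> reachable, so missed
Answer: missed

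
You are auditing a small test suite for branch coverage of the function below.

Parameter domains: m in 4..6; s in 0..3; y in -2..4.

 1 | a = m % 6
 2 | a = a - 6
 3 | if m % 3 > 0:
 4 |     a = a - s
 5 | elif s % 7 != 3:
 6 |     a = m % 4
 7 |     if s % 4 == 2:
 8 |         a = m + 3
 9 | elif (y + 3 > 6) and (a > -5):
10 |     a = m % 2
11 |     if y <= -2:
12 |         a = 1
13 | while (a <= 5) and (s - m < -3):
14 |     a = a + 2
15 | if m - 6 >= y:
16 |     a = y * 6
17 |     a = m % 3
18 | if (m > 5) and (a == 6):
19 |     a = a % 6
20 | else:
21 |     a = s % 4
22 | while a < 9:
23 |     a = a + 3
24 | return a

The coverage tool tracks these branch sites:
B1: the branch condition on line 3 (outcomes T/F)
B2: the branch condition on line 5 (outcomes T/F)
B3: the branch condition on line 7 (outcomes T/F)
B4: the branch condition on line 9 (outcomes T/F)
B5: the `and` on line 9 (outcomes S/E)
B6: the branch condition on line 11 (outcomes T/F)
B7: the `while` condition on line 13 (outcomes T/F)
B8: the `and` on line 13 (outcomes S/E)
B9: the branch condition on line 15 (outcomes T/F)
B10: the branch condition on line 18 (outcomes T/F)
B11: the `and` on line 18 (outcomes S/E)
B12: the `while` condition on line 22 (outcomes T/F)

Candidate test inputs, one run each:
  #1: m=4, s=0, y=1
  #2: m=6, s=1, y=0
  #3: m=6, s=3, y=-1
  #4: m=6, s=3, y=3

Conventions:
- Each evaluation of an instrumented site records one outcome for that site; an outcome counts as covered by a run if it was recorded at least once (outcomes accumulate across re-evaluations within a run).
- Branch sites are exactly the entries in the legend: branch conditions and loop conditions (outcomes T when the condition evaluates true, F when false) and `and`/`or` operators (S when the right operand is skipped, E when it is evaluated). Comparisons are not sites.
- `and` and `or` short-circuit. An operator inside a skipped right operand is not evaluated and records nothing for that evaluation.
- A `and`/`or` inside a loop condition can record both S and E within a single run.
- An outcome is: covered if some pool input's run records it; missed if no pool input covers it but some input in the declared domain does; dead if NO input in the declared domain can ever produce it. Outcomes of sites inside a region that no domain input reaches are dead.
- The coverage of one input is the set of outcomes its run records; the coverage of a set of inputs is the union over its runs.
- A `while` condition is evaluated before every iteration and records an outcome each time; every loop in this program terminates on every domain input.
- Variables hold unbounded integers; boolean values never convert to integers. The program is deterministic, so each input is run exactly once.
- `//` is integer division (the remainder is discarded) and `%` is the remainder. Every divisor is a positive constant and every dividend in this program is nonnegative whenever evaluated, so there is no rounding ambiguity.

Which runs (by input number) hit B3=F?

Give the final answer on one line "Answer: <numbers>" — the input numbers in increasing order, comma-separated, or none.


input #1 (m=4, s=0, y=1): never hits B3=F
input #2 (m=6, s=1, y=0): hits B3=F
input #3 (m=6, s=3, y=-1): never hits B3=F
input #4 (m=6, s=3, y=3): never hits B3=F
Answer: 2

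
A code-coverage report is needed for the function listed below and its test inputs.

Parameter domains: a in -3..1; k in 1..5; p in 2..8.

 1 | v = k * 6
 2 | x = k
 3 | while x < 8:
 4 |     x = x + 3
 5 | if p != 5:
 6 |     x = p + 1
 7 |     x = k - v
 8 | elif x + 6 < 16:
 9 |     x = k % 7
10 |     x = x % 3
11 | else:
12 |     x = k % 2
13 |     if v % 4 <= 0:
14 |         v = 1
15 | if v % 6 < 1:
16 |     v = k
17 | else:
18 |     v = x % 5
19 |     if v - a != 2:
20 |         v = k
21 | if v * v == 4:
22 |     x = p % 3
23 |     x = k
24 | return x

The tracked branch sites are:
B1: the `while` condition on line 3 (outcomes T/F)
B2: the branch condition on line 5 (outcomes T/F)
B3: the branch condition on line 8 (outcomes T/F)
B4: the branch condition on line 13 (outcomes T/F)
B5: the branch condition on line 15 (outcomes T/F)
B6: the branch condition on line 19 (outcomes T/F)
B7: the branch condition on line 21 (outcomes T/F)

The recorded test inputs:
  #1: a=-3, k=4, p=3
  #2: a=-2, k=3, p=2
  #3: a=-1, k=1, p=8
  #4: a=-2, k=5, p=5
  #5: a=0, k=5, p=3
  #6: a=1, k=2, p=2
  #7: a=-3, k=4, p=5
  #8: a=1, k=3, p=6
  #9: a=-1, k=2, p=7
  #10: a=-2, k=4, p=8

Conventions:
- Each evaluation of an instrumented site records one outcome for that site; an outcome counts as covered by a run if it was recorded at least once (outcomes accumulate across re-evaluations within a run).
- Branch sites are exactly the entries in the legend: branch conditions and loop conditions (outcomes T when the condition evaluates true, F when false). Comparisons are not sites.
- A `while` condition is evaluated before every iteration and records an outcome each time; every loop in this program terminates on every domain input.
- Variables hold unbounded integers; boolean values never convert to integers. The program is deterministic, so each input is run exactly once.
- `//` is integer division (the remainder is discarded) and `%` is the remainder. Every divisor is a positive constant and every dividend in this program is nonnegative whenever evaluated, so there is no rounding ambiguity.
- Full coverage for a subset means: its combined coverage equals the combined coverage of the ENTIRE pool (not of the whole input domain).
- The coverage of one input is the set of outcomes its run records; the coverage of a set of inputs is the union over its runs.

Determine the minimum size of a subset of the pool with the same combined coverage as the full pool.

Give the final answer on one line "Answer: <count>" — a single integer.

run #1 (a=-3, k=4, p=3) runs B1->T, B1->T, B1->F, B2->T, B5->T, B7->F; records B1=T, B1=F, B2=T, B5=T, B7=F
run #2 (a=-2, k=3, p=2) runs B1->T, B1->T, B1->F, B2->T, B5->T, B7->F; records B1=T, B1=F, B2=T, B5=T, B7=F
run #3 (a=-1, k=1, p=8) runs B1->T, B1->T, B1->T, B1->F, B2->T, B5->T, B7->F; records B1=T, B1=F, B2=T, B5=T, B7=F
run #4 (a=-2, k=5, p=5) runs B1->T, B1->F, B2->F, B3->T, B5->T, B7->F; records B1=T, B1=F, B2=F, B3=T, B5=T, B7=F
run #5 (a=0, k=5, p=3) runs B1->T, B1->F, B2->T, B5->T, B7->F; records B1=T, B1=F, B2=T, B5=T, B7=F
run #6 (a=1, k=2, p=2) runs B1->T, B1->T, B1->F, B2->T, B5->T, B7->T; records B1=T, B1=F, B2=T, B5=T, B7=T
run #7 (a=-3, k=4, p=5) runs B1->T, B1->T, B1->F, B2->F, B3->F, B4->T, B5->F, B6->T, B7->F; records B1=T, B1=F, B2=F, B3=F, B4=T, B5=F, B6=T, B7=F
run #8 (a=1, k=3, p=6) runs B1->T, B1->T, B1->F, B2->T, B5->T, B7->F; records B1=T, B1=F, B2=T, B5=T, B7=F
run #9 (a=-1, k=2, p=7) runs B1->T, B1->T, B1->F, B2->T, B5->T, B7->T; records B1=T, B1=F, B2=T, B5=T, B7=T
run #10 (a=-2, k=4, p=8) runs B1->T, B1->T, B1->F, B2->T, B5->T, B7->F; records B1=T, B1=F, B2=T, B5=T, B7=F
together the pool reaches 12 outcomes: B1=T, B1=F, B2=T, B2=F, B3=T, B3=F, B4=T, B5=T, B5=F, B6=T, B7=T, B7=F
checked all size-1 subsets: none covers 12 outcomes (max 8/12)
checked all size-2 subsets: none covers 12 outcomes (max 11/12)
inputs {4, 6, 7} (size 3) cover everything; no size-3 subset with a lexicographically smaller index list covers all 12

Answer: 3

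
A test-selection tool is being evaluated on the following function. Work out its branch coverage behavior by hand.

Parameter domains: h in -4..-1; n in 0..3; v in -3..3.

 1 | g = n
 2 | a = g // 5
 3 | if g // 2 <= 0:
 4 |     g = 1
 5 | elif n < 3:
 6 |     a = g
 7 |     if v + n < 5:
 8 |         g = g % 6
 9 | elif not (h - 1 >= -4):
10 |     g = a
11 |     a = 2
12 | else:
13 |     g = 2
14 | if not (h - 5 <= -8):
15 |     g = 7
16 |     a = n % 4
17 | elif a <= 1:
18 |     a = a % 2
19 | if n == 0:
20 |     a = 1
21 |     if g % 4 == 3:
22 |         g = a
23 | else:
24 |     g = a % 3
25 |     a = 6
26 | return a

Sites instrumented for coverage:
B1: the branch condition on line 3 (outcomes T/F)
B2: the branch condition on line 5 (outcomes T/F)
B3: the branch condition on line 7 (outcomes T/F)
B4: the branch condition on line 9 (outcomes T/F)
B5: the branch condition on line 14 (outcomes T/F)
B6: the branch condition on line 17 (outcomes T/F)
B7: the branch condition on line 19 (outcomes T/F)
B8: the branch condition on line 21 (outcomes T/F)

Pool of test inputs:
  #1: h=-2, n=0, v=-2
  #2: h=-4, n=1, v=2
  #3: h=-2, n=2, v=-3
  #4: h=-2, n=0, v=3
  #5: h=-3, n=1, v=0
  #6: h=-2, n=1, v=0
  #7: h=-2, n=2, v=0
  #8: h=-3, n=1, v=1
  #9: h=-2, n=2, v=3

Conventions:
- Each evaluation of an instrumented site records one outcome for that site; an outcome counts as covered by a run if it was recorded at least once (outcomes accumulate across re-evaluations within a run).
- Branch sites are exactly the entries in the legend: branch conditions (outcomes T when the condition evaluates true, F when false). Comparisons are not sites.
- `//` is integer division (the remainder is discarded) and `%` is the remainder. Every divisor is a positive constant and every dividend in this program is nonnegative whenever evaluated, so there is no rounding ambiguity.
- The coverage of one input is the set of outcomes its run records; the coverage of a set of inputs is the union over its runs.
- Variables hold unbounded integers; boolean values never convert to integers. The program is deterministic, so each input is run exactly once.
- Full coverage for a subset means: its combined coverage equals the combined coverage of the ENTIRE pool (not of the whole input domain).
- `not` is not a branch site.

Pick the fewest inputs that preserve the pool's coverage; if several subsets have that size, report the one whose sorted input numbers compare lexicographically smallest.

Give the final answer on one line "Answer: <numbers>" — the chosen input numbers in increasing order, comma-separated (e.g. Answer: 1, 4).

#1 (h=-2, n=0, v=-2) -> covered: B1=T, B5=T, B7=T, B8=T
#2 (h=-4, n=1, v=2) -> covered: B1=T, B5=F, B6=T, B7=F
#3 (h=-2, n=2, v=-3) -> covered: B1=F, B2=T, B3=T, B5=T, B7=F
#4 (h=-2, n=0, v=3) -> covered: B1=T, B5=T, B7=T, B8=T
#5 (h=-3, n=1, v=0) -> covered: B1=T, B5=F, B6=T, B7=F
#6 (h=-2, n=1, v=0) -> covered: B1=T, B5=T, B7=F
#7 (h=-2, n=2, v=0) -> covered: B1=F, B2=T, B3=T, B5=T, B7=F
#8 (h=-3, n=1, v=1) -> covered: B1=T, B5=F, B6=T, B7=F
#9 (h=-2, n=2, v=3) -> covered: B1=F, B2=T, B3=F, B5=T, B7=F
the full pool covers 11 outcomes: B1=T, B1=F, B2=T, B3=T, B3=F, B5=T, B5=F, B6=T, B7=T, B7=F, B8=T
checked all size-1 subsets: none covers 11 outcomes (max 5/11)
checked all size-2 subsets: none covers 11 outcomes (max 8/11)
checked all size-3 subsets: none covers 11 outcomes (max 10/11)
inputs {1, 2, 3, 9} (size 4) cover everything; no size-4 subset with a lexicographically smaller index list covers all 11

Answer: 1, 2, 3, 9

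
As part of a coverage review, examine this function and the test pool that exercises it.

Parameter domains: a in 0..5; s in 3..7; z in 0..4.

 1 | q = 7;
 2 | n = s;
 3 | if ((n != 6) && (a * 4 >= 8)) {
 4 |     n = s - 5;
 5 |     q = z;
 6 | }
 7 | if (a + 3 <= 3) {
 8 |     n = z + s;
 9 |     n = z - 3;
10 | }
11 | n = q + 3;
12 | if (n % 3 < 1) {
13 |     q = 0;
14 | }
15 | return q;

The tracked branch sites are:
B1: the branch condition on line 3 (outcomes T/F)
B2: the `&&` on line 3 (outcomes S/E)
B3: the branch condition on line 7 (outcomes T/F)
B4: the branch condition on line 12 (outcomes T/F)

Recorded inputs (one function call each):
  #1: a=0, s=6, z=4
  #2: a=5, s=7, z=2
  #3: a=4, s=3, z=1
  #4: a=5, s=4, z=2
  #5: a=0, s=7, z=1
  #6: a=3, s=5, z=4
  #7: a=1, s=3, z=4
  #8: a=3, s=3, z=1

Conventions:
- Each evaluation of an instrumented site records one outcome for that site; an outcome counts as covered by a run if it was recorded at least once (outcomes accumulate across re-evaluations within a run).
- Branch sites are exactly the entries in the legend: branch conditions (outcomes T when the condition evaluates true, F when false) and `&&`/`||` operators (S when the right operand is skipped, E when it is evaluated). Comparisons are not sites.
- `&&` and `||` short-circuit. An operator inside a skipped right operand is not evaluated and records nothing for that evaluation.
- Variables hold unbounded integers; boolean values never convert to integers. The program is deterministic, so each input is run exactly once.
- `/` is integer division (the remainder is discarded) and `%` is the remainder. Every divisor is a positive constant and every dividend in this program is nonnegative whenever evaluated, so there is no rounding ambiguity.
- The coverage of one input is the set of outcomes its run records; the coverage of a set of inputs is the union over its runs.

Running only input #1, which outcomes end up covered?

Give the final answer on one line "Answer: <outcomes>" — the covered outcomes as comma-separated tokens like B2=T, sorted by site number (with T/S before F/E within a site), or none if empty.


Event log for input #1 (a=0, s=6, z=4):
  B2->S, B1->F, B3->T, B4->F
collecting distinct outcomes: B1=F, B2=S, B3=T, B4=F
Answer: B1=F, B2=S, B3=T, B4=F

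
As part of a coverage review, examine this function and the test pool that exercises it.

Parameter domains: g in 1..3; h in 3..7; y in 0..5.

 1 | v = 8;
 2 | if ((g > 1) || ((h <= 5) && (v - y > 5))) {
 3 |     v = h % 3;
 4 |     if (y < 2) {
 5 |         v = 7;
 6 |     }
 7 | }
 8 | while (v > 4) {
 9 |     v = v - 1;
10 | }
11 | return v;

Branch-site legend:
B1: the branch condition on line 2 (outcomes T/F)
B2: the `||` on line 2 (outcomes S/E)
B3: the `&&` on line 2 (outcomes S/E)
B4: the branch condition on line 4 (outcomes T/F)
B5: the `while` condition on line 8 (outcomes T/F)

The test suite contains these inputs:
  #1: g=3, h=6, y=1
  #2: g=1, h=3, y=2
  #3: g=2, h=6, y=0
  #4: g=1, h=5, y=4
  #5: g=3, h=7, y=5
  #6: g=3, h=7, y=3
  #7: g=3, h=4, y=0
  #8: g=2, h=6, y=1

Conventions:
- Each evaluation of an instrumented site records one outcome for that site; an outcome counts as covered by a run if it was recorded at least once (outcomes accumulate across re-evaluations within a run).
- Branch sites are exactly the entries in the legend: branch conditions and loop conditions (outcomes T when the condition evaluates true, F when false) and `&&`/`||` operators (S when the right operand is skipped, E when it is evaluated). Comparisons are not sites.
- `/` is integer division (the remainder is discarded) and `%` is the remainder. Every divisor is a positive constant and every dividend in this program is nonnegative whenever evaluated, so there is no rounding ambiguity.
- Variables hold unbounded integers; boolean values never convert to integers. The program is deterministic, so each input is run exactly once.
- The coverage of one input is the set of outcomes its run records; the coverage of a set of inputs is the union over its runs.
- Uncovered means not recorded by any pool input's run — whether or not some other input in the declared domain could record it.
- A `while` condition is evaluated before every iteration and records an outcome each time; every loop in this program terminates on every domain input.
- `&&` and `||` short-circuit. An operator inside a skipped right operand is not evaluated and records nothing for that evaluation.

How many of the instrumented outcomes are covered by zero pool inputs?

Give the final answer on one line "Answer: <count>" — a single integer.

run #1 (g=3, h=6, y=1) runs B2->S, B1->T, B4->T, B5->T, B5->T, B5->T, B5->F; records B1=T, B2=S, B4=T, B5=T, B5=F
run #2 (g=1, h=3, y=2) runs B2->E, B3->E, B1->T, B4->F, B5->F; records B1=T, B2=E, B3=E, B4=F, B5=F
run #3 (g=2, h=6, y=0) runs B2->S, B1->T, B4->T, B5->T, B5->T, B5->T, B5->F; records B1=T, B2=S, B4=T, B5=T, B5=F
run #4 (g=1, h=5, y=4) runs B2->E, B3->E, B1->F, B5->T, B5->T, B5->T, B5->T, B5->F; records B1=F, B2=E, B3=E, B5=T, B5=F
run #5 (g=3, h=7, y=5) runs B2->S, B1->T, B4->F, B5->F; records B1=T, B2=S, B4=F, B5=F
run #6 (g=3, h=7, y=3) runs B2->S, B1->T, B4->F, B5->F; records B1=T, B2=S, B4=F, B5=F
run #7 (g=3, h=4, y=0) runs B2->S, B1->T, B4->T, B5->T, B5->T, B5->T, B5->F; records B1=T, B2=S, B4=T, B5=T, B5=F
run #8 (g=2, h=6, y=1) runs B2->S, B1->T, B4->T, B5->T, B5->T, B5->T, B5->F; records B1=T, B2=S, B4=T, B5=T, B5=F
union over the pool: B1=T, B1=F, B2=S, B2=E, B3=E, B4=T, B4=F, B5=T, B5=F
uncovered (1 of 10): B3=S

Answer: 1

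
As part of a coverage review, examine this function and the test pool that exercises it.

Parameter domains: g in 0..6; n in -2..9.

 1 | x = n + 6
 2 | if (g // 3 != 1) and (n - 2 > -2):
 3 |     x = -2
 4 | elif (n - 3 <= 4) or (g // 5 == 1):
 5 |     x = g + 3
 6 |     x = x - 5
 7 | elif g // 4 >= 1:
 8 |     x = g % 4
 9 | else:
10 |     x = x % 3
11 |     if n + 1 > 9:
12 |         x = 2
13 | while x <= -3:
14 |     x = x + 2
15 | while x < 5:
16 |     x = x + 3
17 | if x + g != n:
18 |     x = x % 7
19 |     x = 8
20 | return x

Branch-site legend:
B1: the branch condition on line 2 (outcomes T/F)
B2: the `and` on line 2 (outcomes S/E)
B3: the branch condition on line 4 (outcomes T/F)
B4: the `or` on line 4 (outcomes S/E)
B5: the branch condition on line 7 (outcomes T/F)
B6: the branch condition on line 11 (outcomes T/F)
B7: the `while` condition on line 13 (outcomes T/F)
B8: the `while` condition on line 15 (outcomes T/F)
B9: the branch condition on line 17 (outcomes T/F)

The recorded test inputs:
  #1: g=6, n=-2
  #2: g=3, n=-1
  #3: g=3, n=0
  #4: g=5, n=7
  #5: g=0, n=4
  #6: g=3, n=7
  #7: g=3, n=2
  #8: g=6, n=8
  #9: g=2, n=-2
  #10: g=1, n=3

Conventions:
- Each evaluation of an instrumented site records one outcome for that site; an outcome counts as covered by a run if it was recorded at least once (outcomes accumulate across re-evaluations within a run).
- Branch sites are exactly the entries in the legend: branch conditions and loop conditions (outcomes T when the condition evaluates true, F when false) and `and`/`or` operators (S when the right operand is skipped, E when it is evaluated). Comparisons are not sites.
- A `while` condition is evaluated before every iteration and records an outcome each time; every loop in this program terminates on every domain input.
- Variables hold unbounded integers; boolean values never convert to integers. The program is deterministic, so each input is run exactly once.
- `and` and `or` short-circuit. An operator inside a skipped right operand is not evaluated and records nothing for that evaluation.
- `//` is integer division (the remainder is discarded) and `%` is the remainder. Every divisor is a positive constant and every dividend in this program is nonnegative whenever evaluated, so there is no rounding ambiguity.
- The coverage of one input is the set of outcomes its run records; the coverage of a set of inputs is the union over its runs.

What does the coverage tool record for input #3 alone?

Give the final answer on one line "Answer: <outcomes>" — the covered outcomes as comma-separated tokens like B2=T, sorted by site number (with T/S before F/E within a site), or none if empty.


Running input #3 (g=3, n=0), event by event:
  B2->S, B1->F, B4->S, B3->T, B7->F, B8->T, B8->T, B8->F, B9->T
collecting distinct outcomes: B1=F, B2=S, B3=T, B4=S, B7=F, B8=T, B8=F, B9=T
Answer: B1=F, B2=S, B3=T, B4=S, B7=F, B8=T, B8=F, B9=T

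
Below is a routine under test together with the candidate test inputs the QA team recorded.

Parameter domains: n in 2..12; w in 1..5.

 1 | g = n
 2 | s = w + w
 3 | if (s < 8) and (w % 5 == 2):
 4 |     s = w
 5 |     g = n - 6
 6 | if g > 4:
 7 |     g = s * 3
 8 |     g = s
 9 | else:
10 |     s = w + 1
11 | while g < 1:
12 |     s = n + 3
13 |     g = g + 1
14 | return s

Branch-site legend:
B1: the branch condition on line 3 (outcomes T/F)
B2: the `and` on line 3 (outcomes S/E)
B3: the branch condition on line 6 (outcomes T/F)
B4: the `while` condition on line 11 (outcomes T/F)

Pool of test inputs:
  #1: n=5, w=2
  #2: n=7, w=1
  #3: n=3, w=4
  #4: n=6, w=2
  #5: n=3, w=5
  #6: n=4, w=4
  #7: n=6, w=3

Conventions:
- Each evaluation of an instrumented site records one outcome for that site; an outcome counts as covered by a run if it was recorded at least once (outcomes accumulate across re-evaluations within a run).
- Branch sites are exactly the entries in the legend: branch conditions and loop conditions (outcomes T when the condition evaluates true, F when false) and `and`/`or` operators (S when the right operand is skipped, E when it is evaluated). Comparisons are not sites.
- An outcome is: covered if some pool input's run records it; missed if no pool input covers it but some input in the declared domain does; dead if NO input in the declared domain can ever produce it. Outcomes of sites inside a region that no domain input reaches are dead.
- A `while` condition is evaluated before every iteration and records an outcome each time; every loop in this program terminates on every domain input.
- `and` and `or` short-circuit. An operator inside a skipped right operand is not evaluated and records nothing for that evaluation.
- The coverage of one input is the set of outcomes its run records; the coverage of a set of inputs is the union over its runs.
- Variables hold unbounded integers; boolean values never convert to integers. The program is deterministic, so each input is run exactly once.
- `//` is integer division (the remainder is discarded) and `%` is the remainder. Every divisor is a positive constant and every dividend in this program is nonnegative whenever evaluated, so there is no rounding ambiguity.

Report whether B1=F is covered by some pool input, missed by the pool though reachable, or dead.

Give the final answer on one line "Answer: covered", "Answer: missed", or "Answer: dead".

B1=F is recorded by pool input(s) 2, 3, 5, 6, 7 -> covered

Answer: covered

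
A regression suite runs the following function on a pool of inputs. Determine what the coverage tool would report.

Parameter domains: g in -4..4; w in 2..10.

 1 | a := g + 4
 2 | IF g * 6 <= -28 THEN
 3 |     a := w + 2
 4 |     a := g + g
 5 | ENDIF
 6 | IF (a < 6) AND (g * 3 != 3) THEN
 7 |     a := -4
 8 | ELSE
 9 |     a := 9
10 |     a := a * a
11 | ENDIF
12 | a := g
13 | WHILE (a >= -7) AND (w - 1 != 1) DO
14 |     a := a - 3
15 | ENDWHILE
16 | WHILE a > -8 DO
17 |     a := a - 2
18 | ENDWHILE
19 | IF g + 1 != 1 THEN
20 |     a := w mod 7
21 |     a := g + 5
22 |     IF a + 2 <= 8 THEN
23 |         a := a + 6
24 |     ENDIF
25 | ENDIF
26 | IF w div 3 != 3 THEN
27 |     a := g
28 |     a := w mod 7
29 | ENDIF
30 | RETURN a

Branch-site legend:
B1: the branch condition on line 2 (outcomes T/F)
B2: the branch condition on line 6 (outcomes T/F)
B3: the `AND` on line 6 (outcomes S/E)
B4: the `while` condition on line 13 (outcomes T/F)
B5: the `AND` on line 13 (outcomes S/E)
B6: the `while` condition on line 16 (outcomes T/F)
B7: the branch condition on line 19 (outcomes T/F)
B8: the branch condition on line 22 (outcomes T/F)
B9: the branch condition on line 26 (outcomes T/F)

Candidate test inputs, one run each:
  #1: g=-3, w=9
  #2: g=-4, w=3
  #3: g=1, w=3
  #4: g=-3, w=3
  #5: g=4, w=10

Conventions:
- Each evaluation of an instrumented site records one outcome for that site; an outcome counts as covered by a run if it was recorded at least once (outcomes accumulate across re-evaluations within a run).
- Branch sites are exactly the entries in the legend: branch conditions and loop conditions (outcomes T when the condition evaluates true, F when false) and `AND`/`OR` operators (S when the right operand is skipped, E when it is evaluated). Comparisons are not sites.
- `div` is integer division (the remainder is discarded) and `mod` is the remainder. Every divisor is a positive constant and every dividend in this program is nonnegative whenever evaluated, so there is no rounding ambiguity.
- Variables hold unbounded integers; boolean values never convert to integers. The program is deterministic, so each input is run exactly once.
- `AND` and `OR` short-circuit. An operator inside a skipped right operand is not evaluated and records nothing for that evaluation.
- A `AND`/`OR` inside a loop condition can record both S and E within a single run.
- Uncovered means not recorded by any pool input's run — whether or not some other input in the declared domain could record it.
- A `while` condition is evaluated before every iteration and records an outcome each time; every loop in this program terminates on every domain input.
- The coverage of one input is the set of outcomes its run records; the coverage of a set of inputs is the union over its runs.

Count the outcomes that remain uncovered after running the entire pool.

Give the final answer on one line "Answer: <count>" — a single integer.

run #1 (g=-3, w=9) records B1=F, B2=T, B3=E, B4=T, B4=F, B5=S, B5=E, B6=F, B7=T, B8=T, B9=F
run #2 (g=-4, w=3) records B1=F, B2=T, B3=E, B4=T, B4=F, B5=S, B5=E, B6=F, B7=T, B8=T, B9=T
run #3 (g=1, w=3) records B1=F, B2=F, B3=E, B4=T, B4=F, B5=S, B5=E, B6=F, B7=T, B8=T, B9=T
run #4 (g=-3, w=3) records B1=F, B2=T, B3=E, B4=T, B4=F, B5=S, B5=E, B6=F, B7=T, B8=T, B9=T
run #5 (g=4, w=10) records B1=F, B2=F, B3=S, B4=T, B4=F, B5=S, B5=E, B6=F, B7=T, B8=F, B9=F
union over the pool: B1=F, B2=T, B2=F, B3=S, B3=E, B4=T, B4=F, B5=S, B5=E, B6=F, B7=T, B8=T, B8=F, B9=T, B9=F
uncovered (3 of 18): B1=T, B6=T, B7=F

Answer: 3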